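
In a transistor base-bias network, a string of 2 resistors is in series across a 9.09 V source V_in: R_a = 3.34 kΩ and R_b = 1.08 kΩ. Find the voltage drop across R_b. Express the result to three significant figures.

ΣR = 3.34 + 1.08 = 4.420 kΩ.
By the voltage-divider rule, V = 9.09 × 1.080/4.420 = 2.221 V.

V ≈ 2.22 V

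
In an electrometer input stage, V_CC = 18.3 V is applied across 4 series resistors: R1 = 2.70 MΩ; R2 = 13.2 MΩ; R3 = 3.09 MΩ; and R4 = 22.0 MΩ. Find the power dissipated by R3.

ΣR = 40.99 MΩ → I = 18.3/40.99 = 0.4465 µA.
P = I²R = 0.1993 × 3.09 = 0.6159 µW.

P ≈ 0.616 µW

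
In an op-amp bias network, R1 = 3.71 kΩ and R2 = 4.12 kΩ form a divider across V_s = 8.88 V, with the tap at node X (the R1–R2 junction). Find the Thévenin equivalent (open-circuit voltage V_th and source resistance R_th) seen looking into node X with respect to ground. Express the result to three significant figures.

Open-circuit (no load on X): V_th = V_s · R2/(R1 + R2) = 8.88 × 4.12/(3.710 + 4.12) = 4.672 V.
Zeroing V_s shorts the top of R1 to ground, so R_th = R1 ‖ R2 = 1.952 kΩ.

V_th ≈ 4.67 V, R_th ≈ 1.95 kΩ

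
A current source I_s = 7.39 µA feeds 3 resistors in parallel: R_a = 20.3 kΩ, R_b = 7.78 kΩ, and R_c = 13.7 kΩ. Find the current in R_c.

I ≈ 2.15 µA

Total conductance ΣG = 1/20.3 + 1/7.78 + 1/13.7 = 0.2508 (units of 1/kΩ).
By the current-divider rule, I = I_s · G_k/ΣG = 7.39 × 0.2911 = 2.151 µA.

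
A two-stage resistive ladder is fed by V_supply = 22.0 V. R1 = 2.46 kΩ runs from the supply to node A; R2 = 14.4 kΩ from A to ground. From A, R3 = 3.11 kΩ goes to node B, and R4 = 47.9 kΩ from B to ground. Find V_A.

V_A ≈ 18.0 V

The second stage (R3 + R4 = 51.01 kΩ) loads node A in parallel with R2.
Effective lower resistance at A: R2 ‖ 51.01 = 11.23 kΩ.
V_A = 22.0 × 11.23/(2.46 + 11.23) = 18.05 V.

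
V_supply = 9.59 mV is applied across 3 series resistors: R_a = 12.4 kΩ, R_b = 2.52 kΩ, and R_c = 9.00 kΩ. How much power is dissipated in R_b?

The common current is I = 9.59/23.92 = 0.4009 µA.
P = I²R = 0.1607 × 2.52 = 0.4051 nW.

P ≈ 0.405 nW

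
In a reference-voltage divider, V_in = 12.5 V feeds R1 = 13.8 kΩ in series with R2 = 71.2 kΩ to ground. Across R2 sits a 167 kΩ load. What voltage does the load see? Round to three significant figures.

The load sits in parallel with R2, giving an effective lower resistance R2' = R2·R_L/(R2+R_L) = 49.92 kΩ.
Voltage divider with the loaded lower leg: V_out = 12.5 × 49.92/(13.8 + 49.92) = 12.5 × 0.7834 = 9.793 V.
(Unloaded it would be 10.5 V; the load pulls it down.)

V_out ≈ 9.79 V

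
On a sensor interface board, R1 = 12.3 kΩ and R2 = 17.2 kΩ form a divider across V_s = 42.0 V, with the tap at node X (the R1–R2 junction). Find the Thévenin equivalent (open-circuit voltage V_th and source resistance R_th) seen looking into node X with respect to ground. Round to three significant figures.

V_th ≈ 24.5 V, R_th ≈ 7.17 kΩ

With X open, the divider is unloaded: V_th = 42.0 × 17.2/29.50 = 24.49 V.
With V_s suppressed (replaced by a short), R_th = R1 ‖ R2 = (12.30 × 17.2)/(12.30 + 17.2) = 7.172 kΩ.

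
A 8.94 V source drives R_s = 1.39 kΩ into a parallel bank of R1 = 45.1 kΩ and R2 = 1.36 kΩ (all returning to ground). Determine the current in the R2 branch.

I ≈ 3.20 mA

Parallel bank: R_p = 1/(1/45.1 + 1/1.36) = 1.320 kΩ.
V_A by voltage divider: V_A = 8.94 × 1.320/(1.39 + 1.320) = 4.355 V.
I(R2) = V_A / R2 = 4.355/1.36 = 3.202 mA.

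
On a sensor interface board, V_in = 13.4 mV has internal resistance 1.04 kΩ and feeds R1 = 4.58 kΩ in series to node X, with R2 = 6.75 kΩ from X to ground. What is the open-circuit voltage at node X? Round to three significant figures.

V_th ≈ 7.31 mV

R1' = 1.04 + 4.58 = 5.620 kΩ (source resistance + R1).
With X open, the divider is unloaded: V_th = 13.4 × 6.75/12.37 = 7.312 mV.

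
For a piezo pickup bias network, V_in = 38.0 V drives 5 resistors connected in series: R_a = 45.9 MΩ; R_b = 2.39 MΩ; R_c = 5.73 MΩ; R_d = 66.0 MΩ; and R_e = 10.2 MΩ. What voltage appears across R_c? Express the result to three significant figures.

ΣR = 45.9 + 2.39 + 5.73 + 66.0 + 10.2 = 130.2 MΩ.
V = V_in · R/ΣR = 38.0 × 0.04400 = 1.672 V.

V ≈ 1.67 V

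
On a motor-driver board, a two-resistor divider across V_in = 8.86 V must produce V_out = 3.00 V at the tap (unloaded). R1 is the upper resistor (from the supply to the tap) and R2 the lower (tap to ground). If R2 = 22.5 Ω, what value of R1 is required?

The divider ratio is R2/(R1+R2) = 3.00/8.86 = 0.3386.
Rearranging, R1 = R2·(1−k)/k = 22.5 × 1.953 = 43.95 Ω.

R1 ≈ 43.9 Ω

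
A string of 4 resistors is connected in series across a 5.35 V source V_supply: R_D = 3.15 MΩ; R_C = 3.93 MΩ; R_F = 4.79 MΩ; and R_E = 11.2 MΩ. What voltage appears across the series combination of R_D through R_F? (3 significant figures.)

V ≈ 2.75 V

Total series resistance ΣR = 3.15 + 3.93 + 4.79 + 11.2 = 23.07 MΩ.
R_{R_D..R_F} = 3.15 + 3.93 + 4.79 = 11.87 MΩ.
V = V_supply · R/ΣR = 5.35 × 0.5145 = 2.753 V.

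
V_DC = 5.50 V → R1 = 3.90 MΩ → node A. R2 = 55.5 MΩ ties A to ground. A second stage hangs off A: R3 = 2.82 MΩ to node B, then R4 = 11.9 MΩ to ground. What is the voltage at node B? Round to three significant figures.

V_B ≈ 3.33 V

Looking into the second stage from A: R3 + R4 = 14.72 MΩ appears in parallel with R2.
Effective lower resistance at A: R2 ‖ 14.72 = 11.63 MΩ.
First divider: V_A = V_DC · 11.63/(3.90 + 11.63) = 4.119 V.
Stage 2 is unloaded, so V_B = V_A · R4/(R3+R4) = 4.119 × 11.9/14.72 = 3.330 V.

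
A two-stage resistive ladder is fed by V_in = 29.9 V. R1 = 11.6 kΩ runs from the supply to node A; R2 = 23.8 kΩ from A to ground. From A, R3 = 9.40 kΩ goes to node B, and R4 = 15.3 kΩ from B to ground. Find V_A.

Looking into the second stage from A: R3 + R4 = 24.70 kΩ appears in parallel with R2.
Effective lower resistance at A: R2 ‖ 24.70 = 12.12 kΩ.
First divider: V_A = V_in · 12.12/(11.6 + 12.12) = 15.28 V.

V_A ≈ 15.3 V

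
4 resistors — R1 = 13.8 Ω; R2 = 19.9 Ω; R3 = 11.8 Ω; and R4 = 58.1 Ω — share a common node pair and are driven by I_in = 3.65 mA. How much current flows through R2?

ΣG = 1/13.8 + 1/19.9 + 1/11.8 + 1/58.1 = 0.2247.
Current divider: I(R2) = I_in · G_k/ΣG = 3.65 × (0.05025/0.2247) = 3.65 × 0.2237 = 0.8164 mA.

I ≈ 0.816 mA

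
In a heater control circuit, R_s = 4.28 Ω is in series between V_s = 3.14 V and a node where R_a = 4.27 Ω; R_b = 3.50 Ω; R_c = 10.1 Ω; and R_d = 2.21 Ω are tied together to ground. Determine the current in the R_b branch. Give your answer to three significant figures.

I ≈ 0.161 A

Equivalent of the parallel group: R_p = 0.9334 Ω.
Node voltage V_A = V_s · R_p/(R_s + R_p) = 3.14 × 0.1790 = 0.5622 V.
Branch current I = V_A/R_b = 0.5622/3.50 = 0.1606 A.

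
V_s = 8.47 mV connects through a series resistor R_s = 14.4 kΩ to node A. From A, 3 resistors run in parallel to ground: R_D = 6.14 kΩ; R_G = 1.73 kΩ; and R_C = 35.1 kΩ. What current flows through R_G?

I ≈ 0.405 µA

Combine the parallel branches: R_p = (1/6.14 + 1/1.73 + 1/35.1)⁻¹ = 1.300 kΩ.
Node voltage V_A = V_s · R_p/(R_s + R_p) = 8.47 × 0.08279 = 0.7012 mV.
Branch current I = V_A/R_G = 0.7012/1.73 = 0.4053 µA.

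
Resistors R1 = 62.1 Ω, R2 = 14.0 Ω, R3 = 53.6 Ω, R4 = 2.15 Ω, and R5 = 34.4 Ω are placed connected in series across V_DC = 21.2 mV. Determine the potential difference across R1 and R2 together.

V ≈ 9.70 mV

ΣR = 62.1 + 14.0 + 53.6 + 2.15 + 34.4 = 166.2 Ω.
R_{R1..R2} = 62.1 + 14.0 = 76.10 Ω.
V = V_DC · R/ΣR = 21.2 × 0.4577 = 9.704 mV.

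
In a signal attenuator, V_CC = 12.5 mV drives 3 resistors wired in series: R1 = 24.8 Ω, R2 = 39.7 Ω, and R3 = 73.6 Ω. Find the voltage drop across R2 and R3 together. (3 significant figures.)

V ≈ 10.3 mV

ΣR = 24.8 + 39.7 + 73.6 = 138.1 Ω.
R_{R2..R3} = 39.7 + 73.6 = 113.3 Ω.
V = V_CC · R/ΣR = 12.5 × 0.8204 = 10.26 mV.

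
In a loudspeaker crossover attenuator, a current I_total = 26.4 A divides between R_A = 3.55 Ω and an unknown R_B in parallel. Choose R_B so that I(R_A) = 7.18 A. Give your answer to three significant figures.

In a two-way split, I_A/I_total = R_B/(R_A + R_B).
With f = 0.2720, R_B = R_A · f/(1−f) = 3.55 × 0.3736 = 1.326 Ω.

R_B ≈ 1.33 Ω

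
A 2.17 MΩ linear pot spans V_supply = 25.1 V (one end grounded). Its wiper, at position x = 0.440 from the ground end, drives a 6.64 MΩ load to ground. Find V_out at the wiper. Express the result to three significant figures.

Split the track: R_lower = x·R_p = 0.9548 MΩ, R_upper = (1−x)·R_p = 1.215 MΩ.
Lower segment in parallel with the load: 0.9548 ‖ 6.64 = 0.8348 MΩ.
Loaded-divider output: V_out = 25.1 × 0.4072 = 10.22 V.
(Unloaded: V_out = x·V_supply = 11.0 V.)

V_out ≈ 10.2 V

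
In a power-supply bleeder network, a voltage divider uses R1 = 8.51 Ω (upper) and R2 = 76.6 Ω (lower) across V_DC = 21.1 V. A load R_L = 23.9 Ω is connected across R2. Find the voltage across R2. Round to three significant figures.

V_out ≈ 14.4 V

R2 ‖ R_L = (76.6 × 23.9)/(76.6 + 23.9) = 18.22 Ω.
Now apply the divider: V_out = 21.1 × 0.6816 = 14.38 V.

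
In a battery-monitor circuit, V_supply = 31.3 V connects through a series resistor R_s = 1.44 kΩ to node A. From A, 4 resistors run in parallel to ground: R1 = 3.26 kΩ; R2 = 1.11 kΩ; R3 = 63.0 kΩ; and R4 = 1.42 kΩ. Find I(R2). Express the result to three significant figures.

Parallel bank: R_p = 1/(1/3.26 + 1/1.11 + 1/63.0 + 1/1.42) = 0.5187 kΩ.
V_A = 31.3 × 0.5187/1.959 = 8.289 V.
Branch current I = V_A/R2 = 8.289/1.11 = 7.468 mA.
(Check via current divider: I_total = 15.98 mA; share G_k/ΣG = 0.4673 → same result.)

I ≈ 7.47 mA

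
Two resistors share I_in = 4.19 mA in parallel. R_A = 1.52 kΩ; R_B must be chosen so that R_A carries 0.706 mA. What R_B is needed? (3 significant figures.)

R_B ≈ 0.308 kΩ

The fraction through R_A equals R_B/(R_A+R_B).
With f = 0.1685, R_B = R_A · f/(1−f) = 1.52 × 0.2026 = 0.3080 kΩ.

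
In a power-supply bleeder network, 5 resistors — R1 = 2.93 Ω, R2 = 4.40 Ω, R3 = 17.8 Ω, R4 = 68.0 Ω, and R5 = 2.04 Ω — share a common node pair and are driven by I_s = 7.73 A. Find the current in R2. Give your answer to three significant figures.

I ≈ 1.56 A

ΣG = 1/2.93 + 1/4.40 + 1/17.8 + 1/68.0 + 1/2.04 = 1.130.
By the current-divider rule, I = I_s · G_k/ΣG = 7.73 × 0.2012 = 1.555 A.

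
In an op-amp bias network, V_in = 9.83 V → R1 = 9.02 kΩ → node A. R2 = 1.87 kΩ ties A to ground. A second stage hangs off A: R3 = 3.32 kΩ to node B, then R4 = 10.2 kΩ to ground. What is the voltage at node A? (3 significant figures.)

Node A sees R2 in parallel with the series input of stage 2, R3 + R4 = 13.52 kΩ.
R2 ‖ (R3+R4) = 1.643 kΩ.
First divider: V_A = V_in · 1.643/(9.02 + 1.643) = 1.514 V.

V_A ≈ 1.51 V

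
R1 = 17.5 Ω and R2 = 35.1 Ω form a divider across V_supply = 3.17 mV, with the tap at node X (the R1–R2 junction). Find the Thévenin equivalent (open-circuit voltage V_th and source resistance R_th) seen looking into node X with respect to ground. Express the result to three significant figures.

V_th is the unloaded tap voltage: V_supply · R2/(R1+R2) = 3.17 × 0.6673 = 2.115 mV.
Zeroing V_supply shorts the top of R1 to ground, so R_th = R1 ‖ R2 = 11.68 Ω.

V_th ≈ 2.12 mV, R_th ≈ 11.7 Ω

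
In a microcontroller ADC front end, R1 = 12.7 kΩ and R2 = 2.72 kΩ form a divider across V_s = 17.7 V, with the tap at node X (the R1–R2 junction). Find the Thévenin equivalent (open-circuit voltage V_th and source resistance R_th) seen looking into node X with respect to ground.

V_th ≈ 3.12 V, R_th ≈ 2.24 kΩ

With X open, the divider is unloaded: V_th = 17.7 × 2.72/15.42 = 3.122 V.
Looking into X with the source shorted: R_th = R1·R2/(R1+R2) = 12.70 × 2.72/15.42 = 2.240 kΩ.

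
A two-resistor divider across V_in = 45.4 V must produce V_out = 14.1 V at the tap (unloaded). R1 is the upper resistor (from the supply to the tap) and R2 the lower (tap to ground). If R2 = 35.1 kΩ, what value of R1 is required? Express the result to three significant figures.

R1 ≈ 77.9 kΩ

The divider ratio is R2/(R1+R2) = 14.1/45.4 = 0.3106.
So R1 = R2 · (V_in/V_out − 1) = 35.1 × (45.4/14.1 − 1) = 35.1 × 2.220 = 77.92 kΩ.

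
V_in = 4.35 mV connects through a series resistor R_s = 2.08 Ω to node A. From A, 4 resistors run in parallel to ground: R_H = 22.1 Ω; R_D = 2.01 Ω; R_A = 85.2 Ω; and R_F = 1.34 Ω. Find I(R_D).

I ≈ 0.584 mA

Parallel bank: R_p = 1/(1/22.1 + 1/2.01 + 1/85.2 + 1/1.34) = 0.7688 Ω.
V_A by voltage divider: V_A = 4.35 × 0.7688/(2.08 + 0.7688) = 1.174 mV.
Branch current I = V_A/R_D = 1.174/2.01 = 0.5840 mA.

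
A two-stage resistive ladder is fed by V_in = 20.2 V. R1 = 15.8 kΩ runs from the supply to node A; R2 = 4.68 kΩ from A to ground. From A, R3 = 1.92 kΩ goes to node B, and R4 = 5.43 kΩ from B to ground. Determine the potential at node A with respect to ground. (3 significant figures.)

Node A sees R2 in parallel with the series input of stage 2, R3 + R4 = 7.350 kΩ.
R2 ‖ (R3+R4) = 2.859 kΩ.
First divider: V_A = V_in · 2.859/(15.8 + 2.859) = 3.095 V.

V_A ≈ 3.10 V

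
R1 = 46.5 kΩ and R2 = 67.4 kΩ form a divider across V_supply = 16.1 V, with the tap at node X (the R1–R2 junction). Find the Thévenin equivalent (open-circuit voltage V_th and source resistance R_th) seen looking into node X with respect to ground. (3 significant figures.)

V_th ≈ 9.53 V, R_th ≈ 27.5 kΩ

V_th is the unloaded tap voltage: V_supply · R2/(R1+R2) = 16.1 × 0.5917 = 9.527 V.
With V_supply suppressed (replaced by a short), R_th = R1 ‖ R2 = (46.50 × 67.4)/(46.50 + 67.4) = 27.52 kΩ.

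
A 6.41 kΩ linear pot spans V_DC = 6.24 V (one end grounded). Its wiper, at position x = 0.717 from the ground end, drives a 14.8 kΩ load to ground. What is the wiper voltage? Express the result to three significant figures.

The pot divides into 1.814 kΩ above the wiper and 4.596 kΩ below.
R_L loads the lower segment: effective lower R = 3.507 kΩ.
V_out = 6.24 × 3.507/(1.814 + 3.507) = 4.113 V.
(Unloaded: V_out = x·V_DC = 4.47 V.)

V_out ≈ 4.11 V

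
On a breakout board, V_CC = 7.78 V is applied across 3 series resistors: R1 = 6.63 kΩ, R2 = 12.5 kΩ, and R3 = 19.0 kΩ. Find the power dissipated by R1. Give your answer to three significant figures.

P ≈ 0.276 mW

The common current is I = 7.78/38.13 = 0.2040 mA.
V(R1) = I·R = 1.353 V; P = V·I = 1.353 × 0.2040 = 0.2760 mW.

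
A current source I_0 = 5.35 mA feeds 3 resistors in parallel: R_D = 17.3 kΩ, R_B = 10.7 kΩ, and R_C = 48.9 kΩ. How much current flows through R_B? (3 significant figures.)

I ≈ 2.91 mA

Total conductance ΣG = 1/17.3 + 1/10.7 + 1/48.9 = 0.1717 (units of 1/kΩ).
R_B takes the fraction G_k/ΣG = 0.09346/0.1717 = 0.5443, so I = 5.35 × 0.5443 = 2.912 mA.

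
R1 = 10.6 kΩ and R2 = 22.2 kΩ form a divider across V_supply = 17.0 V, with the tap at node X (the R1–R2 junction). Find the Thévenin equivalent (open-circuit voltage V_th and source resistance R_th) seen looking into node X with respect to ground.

V_th ≈ 11.5 V, R_th ≈ 7.17 kΩ

With X open, the divider is unloaded: V_th = 17.0 × 22.2/32.80 = 11.51 V.
Looking into X with the source shorted: R_th = R1·R2/(R1+R2) = 10.60 × 22.2/32.80 = 7.174 kΩ.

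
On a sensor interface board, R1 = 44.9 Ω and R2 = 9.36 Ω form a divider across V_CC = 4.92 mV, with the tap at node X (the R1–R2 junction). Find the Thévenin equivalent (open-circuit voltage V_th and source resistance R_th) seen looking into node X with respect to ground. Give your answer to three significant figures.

V_th is the unloaded tap voltage: V_CC · R2/(R1+R2) = 4.92 × 0.1725 = 0.8487 mV.
Zeroing V_CC shorts the top of R1 to ground, so R_th = R1 ‖ R2 = 7.745 Ω.

V_th ≈ 0.849 mV, R_th ≈ 7.75 Ω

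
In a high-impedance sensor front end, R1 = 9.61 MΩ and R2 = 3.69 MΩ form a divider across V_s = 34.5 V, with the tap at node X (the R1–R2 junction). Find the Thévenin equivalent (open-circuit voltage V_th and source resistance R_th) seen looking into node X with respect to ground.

Open-circuit (no load on X): V_th = V_s · R2/(R1 + R2) = 34.5 × 3.69/(9.610 + 3.69) = 9.572 V.
Zeroing V_s shorts the top of R1 to ground, so R_th = R1 ‖ R2 = 2.666 MΩ.

V_th ≈ 9.57 V, R_th ≈ 2.67 MΩ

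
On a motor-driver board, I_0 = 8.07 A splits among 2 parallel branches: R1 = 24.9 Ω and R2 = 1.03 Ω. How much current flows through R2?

For two parallel branches, I_k = I_0 · (other R)/(sum of R).
So I = 8.07 × 24.9/25.93 = 7.749 A.

I ≈ 7.75 A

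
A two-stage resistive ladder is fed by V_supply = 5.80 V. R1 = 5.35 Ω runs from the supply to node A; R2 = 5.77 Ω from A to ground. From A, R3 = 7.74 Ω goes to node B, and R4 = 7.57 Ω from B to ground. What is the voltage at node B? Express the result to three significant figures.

V_B ≈ 1.26 V

Node A sees R2 in parallel with the series input of stage 2, R3 + R4 = 15.31 Ω.
Effective lower resistance at A: R2 ‖ 15.31 = 4.191 Ω.
First divider: V_A = V_supply · 4.191/(5.35 + 4.191) = 2.548 V.
Stage 2 is unloaded, so V_B = V_A · R4/(R3+R4) = 2.548 × 7.57/15.31 = 1.260 V.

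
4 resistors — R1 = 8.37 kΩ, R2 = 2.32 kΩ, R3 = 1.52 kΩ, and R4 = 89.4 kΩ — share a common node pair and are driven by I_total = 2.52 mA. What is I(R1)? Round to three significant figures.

Conductances: ΣG = 1/8.37 + 1/2.32 + 1/1.52 + 1/89.4 = 1.220 (1/kΩ).
R1 takes the fraction G_k/ΣG = 0.1195/1.220 = 0.09796, so I = 2.52 × 0.09796 = 0.2469 mA.

I ≈ 0.247 mA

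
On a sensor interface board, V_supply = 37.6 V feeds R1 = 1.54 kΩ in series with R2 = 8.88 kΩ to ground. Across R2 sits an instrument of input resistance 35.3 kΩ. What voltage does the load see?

V_out ≈ 30.9 V

R2 ‖ R_L = (8.88 × 35.3)/(8.88 + 35.3) = 7.095 kΩ.
Then V_out = V_supply · R2'/(R1 + R2') = 37.6 × 7.095/8.635 = 30.89 V.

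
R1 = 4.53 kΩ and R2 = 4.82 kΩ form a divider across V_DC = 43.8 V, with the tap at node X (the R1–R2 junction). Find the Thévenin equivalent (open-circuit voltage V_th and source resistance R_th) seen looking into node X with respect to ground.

V_th ≈ 22.6 V, R_th ≈ 2.34 kΩ

With X open, the divider is unloaded: V_th = 43.8 × 4.82/9.350 = 22.58 V.
Zeroing V_DC shorts the top of R1 to ground, so R_th = R1 ‖ R2 = 2.335 kΩ.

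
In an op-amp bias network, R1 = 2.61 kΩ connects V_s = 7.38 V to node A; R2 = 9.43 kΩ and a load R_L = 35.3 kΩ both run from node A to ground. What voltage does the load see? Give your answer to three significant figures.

The load sits in parallel with R2, giving an effective lower resistance R2' = R2·R_L/(R2+R_L) = 7.442 kΩ.
Voltage divider with the loaded lower leg: V_out = 7.38 × 7.442/(2.61 + 7.442) = 7.38 × 0.7403 = 5.464 V.

V_out ≈ 5.46 V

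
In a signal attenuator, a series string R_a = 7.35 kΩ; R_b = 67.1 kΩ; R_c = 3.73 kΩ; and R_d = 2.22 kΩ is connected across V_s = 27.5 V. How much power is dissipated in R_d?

ΣR = 80.40 kΩ → I = 27.5/80.40 = 0.3420 mA.
P(R_d) = I²·R_d = (0.3420)² × 2.22 = 0.2597 mW.

P ≈ 0.260 mW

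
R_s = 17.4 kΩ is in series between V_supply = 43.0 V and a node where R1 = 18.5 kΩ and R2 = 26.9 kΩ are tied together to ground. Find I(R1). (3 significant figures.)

Equivalent of the parallel group: R_p = 10.96 kΩ.
Node voltage V_A = V_supply · R_p/(R_s + R_p) = 43.0 × 0.3865 = 16.62 V.
I(R1) = V_A / R1 = 16.62/18.5 = 0.8983 mA.

I ≈ 0.898 mA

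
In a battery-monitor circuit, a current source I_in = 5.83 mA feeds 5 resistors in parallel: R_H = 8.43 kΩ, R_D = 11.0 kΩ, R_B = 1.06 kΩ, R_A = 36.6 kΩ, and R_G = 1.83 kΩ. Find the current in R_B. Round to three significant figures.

I ≈ 3.19 mA

ΣG = 1/8.43 + 1/11.0 + 1/1.06 + 1/36.6 + 1/1.83 = 1.727.
By the current-divider rule, I = I_in · G_k/ΣG = 5.83 × 0.5464 = 3.185 mA.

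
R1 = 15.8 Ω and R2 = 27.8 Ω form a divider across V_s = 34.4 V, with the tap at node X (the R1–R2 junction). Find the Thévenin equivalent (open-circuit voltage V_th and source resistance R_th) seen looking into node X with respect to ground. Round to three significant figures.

V_th ≈ 21.9 V, R_th ≈ 10.1 Ω

Open-circuit (no load on X): V_th = V_s · R2/(R1 + R2) = 34.4 × 27.8/(15.80 + 27.8) = 21.93 V.
Zeroing V_s shorts the top of R1 to ground, so R_th = R1 ‖ R2 = 10.07 Ω.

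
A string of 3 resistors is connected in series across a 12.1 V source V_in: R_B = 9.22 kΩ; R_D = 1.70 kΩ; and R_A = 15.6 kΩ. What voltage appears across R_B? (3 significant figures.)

ΣR = 9.22 + 1.70 + 15.6 = 26.52 kΩ.
V = V_in · R/ΣR = 12.1 × 0.3477 = 4.207 V.

V ≈ 4.21 V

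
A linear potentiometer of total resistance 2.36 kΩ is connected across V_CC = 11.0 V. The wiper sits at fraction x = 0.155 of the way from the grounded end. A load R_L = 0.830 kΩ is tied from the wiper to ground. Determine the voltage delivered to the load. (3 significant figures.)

The pot divides into 1.994 kΩ above the wiper and 0.3658 kΩ below.
Lower segment in parallel with the load: 0.3658 ‖ 0.830 = 0.2539 kΩ.
V_out = 11.0 × 0.2539/(1.994 + 0.2539) = 1.242 V.
(Unloaded: V_out = x·V_CC = 1.71 V.)

V_out ≈ 1.24 V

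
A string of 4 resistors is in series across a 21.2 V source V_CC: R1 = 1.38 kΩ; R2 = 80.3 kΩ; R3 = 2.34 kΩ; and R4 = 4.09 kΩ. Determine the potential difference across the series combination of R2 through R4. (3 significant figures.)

Series total: ΣR = 1.38 + 80.3 + 2.34 + 4.09 = 88.11 kΩ.
R_{R2..R4} = 80.3 + 2.34 + 4.09 = 86.73 kΩ.
Voltage divider: V = V_CC · (86.73 / 88.11) = 21.2 × 0.9843 = 20.87 V.

V ≈ 20.9 V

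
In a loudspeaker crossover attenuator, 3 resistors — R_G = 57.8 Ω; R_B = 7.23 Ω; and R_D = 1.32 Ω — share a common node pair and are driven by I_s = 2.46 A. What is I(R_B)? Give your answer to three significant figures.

ΣG = 1/57.8 + 1/7.23 + 1/1.32 = 0.9132.
Current divider: I(R_B) = I_s · G_k/ΣG = 2.46 × (0.1383/0.9132) = 2.46 × 0.1515 = 0.3726 A.

I ≈ 0.373 A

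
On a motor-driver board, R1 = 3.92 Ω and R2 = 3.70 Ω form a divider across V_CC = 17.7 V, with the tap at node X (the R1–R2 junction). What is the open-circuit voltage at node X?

V_th ≈ 8.59 V

V_th is the unloaded tap voltage: V_CC · R2/(R1+R2) = 17.7 × 0.4856 = 8.594 V.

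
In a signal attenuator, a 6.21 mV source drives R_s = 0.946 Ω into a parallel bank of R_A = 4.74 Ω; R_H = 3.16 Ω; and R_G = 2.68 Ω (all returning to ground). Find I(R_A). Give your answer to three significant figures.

Parallel bank: R_p = 1/(1/4.74 + 1/3.16 + 1/2.68) = 1.110 Ω.
Node voltage V_A = V_s · R_p/(R_s + R_p) = 6.21 × 0.5400 = 3.353 mV.
I(R_A) = V_A / R_A = 3.353/4.74 = 0.7074 mA.
(Equivalently: I_total = 3.020 mA, then current-divider fraction G_k/ΣG = 0.2343.)

I ≈ 0.707 mA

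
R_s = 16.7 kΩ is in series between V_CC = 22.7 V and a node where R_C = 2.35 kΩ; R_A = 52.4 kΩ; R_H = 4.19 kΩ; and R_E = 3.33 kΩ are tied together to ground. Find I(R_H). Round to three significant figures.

Combine the parallel branches: R_p = (1/2.35 + 1/52.4 + 1/4.19 + 1/3.33)⁻¹ = 1.017 kΩ.
V_A = 22.7 × 1.017/17.72 = 1.303 V.
I(R_H) = V_A / R_H = 1.303/4.19 = 0.3109 mA.
(Equivalently: I_total = 1.281 mA, then current-divider fraction G_k/ΣG = 0.2426.)

I ≈ 0.311 mA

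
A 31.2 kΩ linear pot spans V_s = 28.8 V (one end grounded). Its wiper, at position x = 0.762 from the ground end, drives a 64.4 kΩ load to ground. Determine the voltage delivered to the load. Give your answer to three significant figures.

Lower segment x·R_p = 23.77 kΩ; upper segment (1−x)·R_p = 7.426 kΩ.
R_L loads the lower segment: effective lower R = 17.36 kΩ.
Then V_out = V_s · 17.36/(7.426 + 17.36) = 20.17 V.

V_out ≈ 20.2 V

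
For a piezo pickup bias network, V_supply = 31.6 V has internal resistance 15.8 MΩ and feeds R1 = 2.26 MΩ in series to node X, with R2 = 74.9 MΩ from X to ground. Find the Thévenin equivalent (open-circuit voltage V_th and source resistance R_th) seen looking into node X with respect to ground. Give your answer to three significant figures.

V_th ≈ 25.5 V, R_th ≈ 14.6 MΩ

R1' = 15.8 + 2.26 = 18.06 MΩ (source resistance + R1).
V_th is the unloaded tap voltage: V_supply · R2/(R1'+R2) = 31.6 × 0.8057 = 25.46 V.
With V_supply suppressed (replaced by a short), R_th = R1' ‖ R2 = (18.06 × 74.9)/(18.06 + 74.9) = 14.55 MΩ.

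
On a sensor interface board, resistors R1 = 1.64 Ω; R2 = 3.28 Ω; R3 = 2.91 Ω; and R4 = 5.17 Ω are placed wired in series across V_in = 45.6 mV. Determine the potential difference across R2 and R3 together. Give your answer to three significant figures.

V ≈ 21.7 mV

ΣR = 1.64 + 3.28 + 2.91 + 5.17 = 13.00 Ω.
R_{R2..R3} = 3.28 + 2.91 = 6.190 Ω.
By the voltage-divider rule, V = 45.6 × 6.190/13.00 = 21.71 mV.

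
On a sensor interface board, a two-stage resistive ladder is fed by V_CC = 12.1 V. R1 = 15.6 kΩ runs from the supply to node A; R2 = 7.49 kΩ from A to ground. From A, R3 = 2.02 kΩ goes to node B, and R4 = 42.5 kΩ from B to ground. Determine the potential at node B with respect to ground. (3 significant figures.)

V_B ≈ 3.36 V

The second stage (R3 + R4 = 44.52 kΩ) loads node A in parallel with R2.
Effective lower resistance at A: R2 ‖ 44.52 = 6.411 kΩ.
First divider: V_A = V_CC · 6.411/(15.6 + 6.411) = 3.524 V.
V_B = V_A × 0.9546 = 3.365 V.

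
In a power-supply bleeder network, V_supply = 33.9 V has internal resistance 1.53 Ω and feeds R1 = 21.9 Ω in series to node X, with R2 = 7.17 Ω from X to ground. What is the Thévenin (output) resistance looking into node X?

R_th ≈ 5.49 Ω

R1' = 1.53 + 21.9 = 23.43 Ω (source resistance + R1).
Zeroing V_supply shorts the top of R1' to ground, so R_th = R1' ‖ R2 = 5.490 Ω.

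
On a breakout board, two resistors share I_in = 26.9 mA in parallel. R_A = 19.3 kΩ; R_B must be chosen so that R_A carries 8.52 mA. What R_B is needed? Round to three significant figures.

Two-branch current divider: I_A = I_in · R_B/(R_A + R_B).
8.52/26.9 = R_B/(R_A + R_B) → R_B = R_A · (0.3167)/(1 − 0.3167) = 19.3 × 0.4635 = 8.946 kΩ.

R_B ≈ 8.95 kΩ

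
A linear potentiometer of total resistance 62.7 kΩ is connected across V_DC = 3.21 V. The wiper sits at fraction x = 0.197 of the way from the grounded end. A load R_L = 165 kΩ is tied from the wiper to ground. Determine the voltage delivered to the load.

V_out ≈ 0.597 V

Split the track: R_lower = x·R_p = 12.35 kΩ, R_upper = (1−x)·R_p = 50.35 kΩ.
(x·R_p) ‖ R_L = 11.49 kΩ.
Loaded-divider output: V_out = 3.21 × 0.1858 = 0.5965 V.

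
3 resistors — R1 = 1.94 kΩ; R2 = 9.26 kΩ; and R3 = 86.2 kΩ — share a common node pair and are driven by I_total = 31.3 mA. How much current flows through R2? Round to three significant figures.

ΣG = 1/1.94 + 1/9.26 + 1/86.2 = 0.6351.
Current divider: I(R2) = I_total · G_k/ΣG = 31.3 × (0.1080/0.6351) = 31.3 × 0.1701 = 5.323 mA.

I ≈ 5.32 mA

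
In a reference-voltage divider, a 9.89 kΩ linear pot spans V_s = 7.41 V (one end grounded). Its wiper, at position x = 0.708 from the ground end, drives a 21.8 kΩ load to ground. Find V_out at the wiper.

V_out ≈ 4.80 V

Split the track: R_lower = x·R_p = 7.002 kΩ, R_upper = (1−x)·R_p = 2.888 kΩ.
R_L loads the lower segment: effective lower R = 5.300 kΩ.
Loaded-divider output: V_out = 7.41 × 0.6473 = 4.796 V.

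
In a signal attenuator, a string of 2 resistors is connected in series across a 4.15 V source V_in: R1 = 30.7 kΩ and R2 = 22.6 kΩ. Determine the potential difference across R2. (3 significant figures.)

V ≈ 1.76 V

Total series resistance ΣR = 30.7 + 22.6 = 53.30 kΩ.
By the voltage-divider rule, V = 4.15 × 22.60/53.30 = 1.760 V.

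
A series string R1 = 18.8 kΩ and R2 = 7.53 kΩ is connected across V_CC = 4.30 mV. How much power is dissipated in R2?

Series current I = V_CC/ΣR = 4.30/26.33 = 0.1633 µA.
V(R2) = I·R = 1.230 mV; P = V·I = 1.230 × 0.1633 = 0.2008 nW.

P ≈ 0.201 nW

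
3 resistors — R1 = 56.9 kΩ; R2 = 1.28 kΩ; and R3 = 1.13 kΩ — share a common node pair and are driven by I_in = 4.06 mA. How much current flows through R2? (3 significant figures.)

Conductances: ΣG = 1/56.9 + 1/1.28 + 1/1.13 = 1.684 (1/kΩ).
R2 takes the fraction G_k/ΣG = 0.7812/1.684 = 0.4640, so I = 4.06 × 0.4640 = 1.884 mA.

I ≈ 1.88 mA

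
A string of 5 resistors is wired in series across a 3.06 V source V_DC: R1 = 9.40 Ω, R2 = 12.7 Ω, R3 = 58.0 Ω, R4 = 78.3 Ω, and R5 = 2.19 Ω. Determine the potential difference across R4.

V ≈ 1.49 V

ΣR = 9.40 + 12.7 + 58.0 + 78.3 + 2.19 = 160.6 Ω.
By the voltage-divider rule, V = 3.06 × 78.30/160.6 = 1.492 V.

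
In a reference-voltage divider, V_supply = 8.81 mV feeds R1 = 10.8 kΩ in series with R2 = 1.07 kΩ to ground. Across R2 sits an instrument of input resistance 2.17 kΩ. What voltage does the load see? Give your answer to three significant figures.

V_out ≈ 0.548 mV

The load sits in parallel with R2, giving an effective lower resistance R2' = R2·R_L/(R2+R_L) = 0.7166 kΩ.
Now apply the divider: V_out = 8.81 × 0.06223 = 0.5482 mV.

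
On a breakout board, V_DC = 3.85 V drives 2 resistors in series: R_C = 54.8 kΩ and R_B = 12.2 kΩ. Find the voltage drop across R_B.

ΣR = 54.8 + 12.2 = 67.00 kΩ.
V = V_DC · R/ΣR = 3.85 × 0.1821 = 0.7010 V.

V ≈ 0.701 V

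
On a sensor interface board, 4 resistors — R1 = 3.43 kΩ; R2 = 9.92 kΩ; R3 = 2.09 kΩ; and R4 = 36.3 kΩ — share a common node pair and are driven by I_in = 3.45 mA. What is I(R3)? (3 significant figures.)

ΣG = 1/3.43 + 1/9.92 + 1/2.09 + 1/36.3 = 0.8984.
By the current-divider rule, I = I_in · G_k/ΣG = 3.45 × 0.5326 = 1.837 mA.

I ≈ 1.84 mA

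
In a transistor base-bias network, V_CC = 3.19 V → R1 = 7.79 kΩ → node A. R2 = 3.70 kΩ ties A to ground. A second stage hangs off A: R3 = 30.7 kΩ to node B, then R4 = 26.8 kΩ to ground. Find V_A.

Looking into the second stage from A: R3 + R4 = 57.50 kΩ appears in parallel with R2.
R2 ‖ (R3+R4) = 3.476 kΩ.
First divider: V_A = V_CC · 3.476/(7.79 + 3.476) = 0.9843 V.

V_A ≈ 0.984 V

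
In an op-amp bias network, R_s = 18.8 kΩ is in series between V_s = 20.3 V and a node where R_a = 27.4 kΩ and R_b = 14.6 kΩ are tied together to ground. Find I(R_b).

Equivalent of the parallel group: R_p = 9.525 kΩ.
Node voltage V_A = V_s · R_p/(R_s + R_p) = 20.3 × 0.3363 = 6.826 V.
Branch current I = V_A/R_b = 6.826/14.6 = 0.4676 mA.
(Check via current divider: I_total = 0.7167 mA; share G_k/ΣG = 0.6524 → same result.)

I ≈ 0.468 mA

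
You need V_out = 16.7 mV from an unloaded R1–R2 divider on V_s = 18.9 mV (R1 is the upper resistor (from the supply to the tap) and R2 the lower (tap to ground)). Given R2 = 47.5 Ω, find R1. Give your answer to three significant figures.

R1 ≈ 6.26 Ω

The divider ratio is R2/(R1+R2) = 16.7/18.9 = 0.8836.
Rearranging, R1 = R2·(1−k)/k = 47.5 × 0.1317 = 6.257 Ω.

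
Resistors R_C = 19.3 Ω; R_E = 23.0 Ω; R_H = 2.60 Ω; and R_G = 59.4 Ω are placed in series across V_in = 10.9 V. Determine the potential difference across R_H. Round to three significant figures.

V ≈ 0.272 V

Series total: ΣR = 19.3 + 23.0 + 2.60 + 59.4 = 104.3 Ω.
Voltage divider: V = V_in · (2.600 / 104.3) = 10.9 × 0.02493 = 0.2717 V.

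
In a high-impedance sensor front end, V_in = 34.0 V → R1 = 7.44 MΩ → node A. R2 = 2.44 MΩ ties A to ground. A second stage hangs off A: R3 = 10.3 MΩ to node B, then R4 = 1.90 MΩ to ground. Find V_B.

V_B ≈ 1.14 V

Node A sees R2 in parallel with the series input of stage 2, R3 + R4 = 12.20 MΩ.
Effective lower resistance at A: R2 ‖ 12.20 = 2.033 MΩ.
First divider: V_A = V_in · 2.033/(7.44 + 2.033) = 7.298 V.
Stage 2 is unloaded, so V_B = V_A · R4/(R3+R4) = 7.298 × 1.90/12.20 = 1.137 V.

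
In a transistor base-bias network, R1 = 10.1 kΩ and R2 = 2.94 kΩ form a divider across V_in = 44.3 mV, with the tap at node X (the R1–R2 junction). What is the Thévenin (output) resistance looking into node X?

R_th ≈ 2.28 kΩ

With V_in suppressed (replaced by a short), R_th = R1 ‖ R2 = (10.10 × 2.94)/(10.10 + 2.94) = 2.277 kΩ.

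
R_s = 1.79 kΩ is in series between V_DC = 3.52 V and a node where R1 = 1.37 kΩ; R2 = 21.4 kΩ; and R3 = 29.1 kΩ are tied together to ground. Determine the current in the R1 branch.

I ≈ 1.05 mA

Equivalent of the parallel group: R_p = 1.233 kΩ.
V_A by voltage divider: V_A = 3.52 × 1.233/(1.79 + 1.233) = 1.436 V.
I(R1) = V_A / R1 = 1.436/1.37 = 1.048 mA.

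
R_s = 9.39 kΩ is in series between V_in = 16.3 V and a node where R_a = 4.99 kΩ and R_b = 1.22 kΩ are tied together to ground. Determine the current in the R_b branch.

Combine the parallel branches: R_p = (1/4.99 + 1/1.22)⁻¹ = 0.9803 kΩ.
V_A = 16.3 × 0.9803/10.37 = 1.541 V.
Branch current I = V_A/R_b = 1.541/1.22 = 1.263 mA.

I ≈ 1.26 mA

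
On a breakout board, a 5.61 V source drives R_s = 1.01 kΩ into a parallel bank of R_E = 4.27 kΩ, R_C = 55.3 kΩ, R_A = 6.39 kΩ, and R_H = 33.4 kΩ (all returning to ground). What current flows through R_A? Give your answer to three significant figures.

I ≈ 0.608 mA

Equivalent of the parallel group: R_p = 2.279 kΩ.
Node voltage V_A = V_DC · R_p/(R_s + R_p) = 5.61 × 0.6930 = 3.887 V.
Branch current I = V_A/R_A = 3.887/6.39 = 0.6084 mA.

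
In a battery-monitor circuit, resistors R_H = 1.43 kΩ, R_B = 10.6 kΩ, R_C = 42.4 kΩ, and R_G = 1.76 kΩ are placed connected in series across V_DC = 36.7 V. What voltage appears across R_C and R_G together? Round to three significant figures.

V ≈ 28.8 V

ΣR = 1.43 + 10.6 + 42.4 + 1.76 = 56.19 kΩ.
R_{R_C..R_G} = 42.4 + 1.76 = 44.16 kΩ.
Voltage divider: V = V_DC · (44.16 / 56.19) = 36.7 × 0.7859 = 28.84 V.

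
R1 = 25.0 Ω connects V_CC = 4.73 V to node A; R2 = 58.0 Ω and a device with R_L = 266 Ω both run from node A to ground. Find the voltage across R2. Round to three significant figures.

First combine the lower leg with the load: R2 ‖ R_L = 47.62 Ω.
Voltage divider with the loaded lower leg: V_out = 4.73 × 47.62/(25.0 + 47.62) = 4.73 × 0.6557 = 3.102 V.

V_out ≈ 3.10 V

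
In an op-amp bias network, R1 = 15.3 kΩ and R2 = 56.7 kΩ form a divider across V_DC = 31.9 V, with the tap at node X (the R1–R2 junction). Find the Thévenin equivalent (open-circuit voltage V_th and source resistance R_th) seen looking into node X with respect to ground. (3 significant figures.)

V_th ≈ 25.1 V, R_th ≈ 12.0 kΩ

With X open, the divider is unloaded: V_th = 31.9 × 56.7/72.00 = 25.12 V.
Zeroing V_DC shorts the top of R1 to ground, so R_th = R1 ‖ R2 = 12.05 kΩ.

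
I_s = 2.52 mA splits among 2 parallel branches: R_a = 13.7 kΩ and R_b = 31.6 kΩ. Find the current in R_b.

I ≈ 0.762 mA

Two-branch current divider: I_k = I_s · R_other/(R_1 + R_2).
I(R_b) = 2.52 × 13.7/(13.7 + 31.6) = 2.52 × 0.3024 = 0.7621 mA.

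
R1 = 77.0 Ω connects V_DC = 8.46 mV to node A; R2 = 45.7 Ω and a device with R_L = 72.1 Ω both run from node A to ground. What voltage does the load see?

The load sits in parallel with R2, giving an effective lower resistance R2' = R2·R_L/(R2+R_L) = 27.97 Ω.
Now apply the divider: V_out = 8.46 × 0.2665 = 2.254 mV.
(Unloaded it would be 3.15 mV; the load pulls it down.)

V_out ≈ 2.25 mV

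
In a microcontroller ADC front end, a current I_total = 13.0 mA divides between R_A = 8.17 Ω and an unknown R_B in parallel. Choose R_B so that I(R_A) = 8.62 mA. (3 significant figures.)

R_B ≈ 16.1 Ω

In a two-way split, I_A/I_total = R_B/(R_A + R_B).
With f = 0.6631, R_B = R_A · f/(1−f) = 8.17 × 1.968 = 16.08 Ω.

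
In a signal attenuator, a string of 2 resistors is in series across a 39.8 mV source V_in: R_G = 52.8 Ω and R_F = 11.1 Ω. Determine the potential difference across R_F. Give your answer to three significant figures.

Total series resistance ΣR = 52.8 + 11.1 = 63.90 Ω.
Voltage divider: V = V_in · (11.10 / 63.90) = 39.8 × 0.1737 = 6.914 mV.

V ≈ 6.91 mV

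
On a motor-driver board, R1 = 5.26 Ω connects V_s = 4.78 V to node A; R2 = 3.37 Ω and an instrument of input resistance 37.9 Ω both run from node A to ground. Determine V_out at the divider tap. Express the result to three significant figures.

V_out ≈ 1.77 V

The load sits in parallel with R2, giving an effective lower resistance R2' = R2·R_L/(R2+R_L) = 3.095 Ω.
Voltage divider with the loaded lower leg: V_out = 4.78 × 3.095/(5.26 + 3.095) = 4.78 × 0.3704 = 1.771 V.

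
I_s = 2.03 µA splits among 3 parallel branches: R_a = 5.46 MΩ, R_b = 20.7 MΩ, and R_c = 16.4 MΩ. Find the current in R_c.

I ≈ 0.423 µA

Conductances: ΣG = 1/5.46 + 1/20.7 + 1/16.4 = 0.2924 (1/MΩ).
R_c takes the fraction G_k/ΣG = 0.06098/0.2924 = 0.2085, so I = 2.03 × 0.2085 = 0.4233 µA.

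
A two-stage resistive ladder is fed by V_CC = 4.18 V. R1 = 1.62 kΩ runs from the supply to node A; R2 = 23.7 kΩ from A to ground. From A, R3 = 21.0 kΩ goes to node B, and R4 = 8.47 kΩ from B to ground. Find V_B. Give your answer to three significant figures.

V_B ≈ 1.07 V

Node A sees R2 in parallel with the series input of stage 2, R3 + R4 = 29.47 kΩ.
R2 ‖ (R3+R4) = 13.14 kΩ.
So V_A = 4.18 × 0.8902 = 3.721 V.
V_B = V_A × 0.2874 = 1.069 V.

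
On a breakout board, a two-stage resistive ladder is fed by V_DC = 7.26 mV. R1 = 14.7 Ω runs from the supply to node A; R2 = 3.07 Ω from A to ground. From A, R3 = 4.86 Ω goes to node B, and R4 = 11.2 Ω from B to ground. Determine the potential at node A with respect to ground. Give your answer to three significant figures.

Node A sees R2 in parallel with the series input of stage 2, R3 + R4 = 16.06 Ω.
Effective lower resistance at A: R2 ‖ 16.06 = 2.577 Ω.
V_A = 7.26 × 2.577/(14.7 + 2.577) = 1.083 mV.

V_A ≈ 1.08 mV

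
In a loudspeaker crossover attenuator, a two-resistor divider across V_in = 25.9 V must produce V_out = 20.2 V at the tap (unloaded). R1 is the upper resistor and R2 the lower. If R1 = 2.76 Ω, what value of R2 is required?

The divider ratio is R2/(R1+R2) = 20.2/25.9 = 0.7799.
So R2 = R1 · V_out/(V_in − V_out) = 2.76 × 20.2/(25.9 − 20.2) = 2.76 × 3.544 = 9.781 Ω.

R2 ≈ 9.78 Ω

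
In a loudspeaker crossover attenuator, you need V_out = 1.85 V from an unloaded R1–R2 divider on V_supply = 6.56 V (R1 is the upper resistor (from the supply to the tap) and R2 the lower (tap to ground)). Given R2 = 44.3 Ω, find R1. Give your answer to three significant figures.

The divider ratio is R2/(R1+R2) = 1.85/6.56 = 0.2820.
So R1 = R2 · (V_supply/V_out − 1) = 44.3 × (6.56/1.85 − 1) = 44.3 × 2.546 = 112.8 Ω.

R1 ≈ 113 Ω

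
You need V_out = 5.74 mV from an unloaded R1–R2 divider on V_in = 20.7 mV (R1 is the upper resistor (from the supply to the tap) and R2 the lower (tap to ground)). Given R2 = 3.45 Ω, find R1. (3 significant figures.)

The divider ratio is R2/(R1+R2) = 5.74/20.7 = 0.2773.
R1 = R2·(1/k − 1) = 3.45 × 2.606 = 8.992 Ω.

R1 ≈ 8.99 Ω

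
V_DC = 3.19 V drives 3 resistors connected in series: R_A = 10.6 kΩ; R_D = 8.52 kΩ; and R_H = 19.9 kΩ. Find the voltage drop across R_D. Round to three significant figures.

ΣR = 10.6 + 8.52 + 19.9 = 39.02 kΩ.
By the voltage-divider rule, V = 3.19 × 8.520/39.02 = 0.6965 V.

V ≈ 0.697 V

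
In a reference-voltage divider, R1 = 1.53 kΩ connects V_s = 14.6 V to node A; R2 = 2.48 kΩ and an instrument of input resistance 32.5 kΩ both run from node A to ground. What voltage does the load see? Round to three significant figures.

The load sits in parallel with R2, giving an effective lower resistance R2' = R2·R_L/(R2+R_L) = 2.304 kΩ.
Voltage divider with the loaded lower leg: V_out = 14.6 × 2.304/(1.53 + 2.304) = 14.6 × 0.6010 = 8.774 V.

V_out ≈ 8.77 V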